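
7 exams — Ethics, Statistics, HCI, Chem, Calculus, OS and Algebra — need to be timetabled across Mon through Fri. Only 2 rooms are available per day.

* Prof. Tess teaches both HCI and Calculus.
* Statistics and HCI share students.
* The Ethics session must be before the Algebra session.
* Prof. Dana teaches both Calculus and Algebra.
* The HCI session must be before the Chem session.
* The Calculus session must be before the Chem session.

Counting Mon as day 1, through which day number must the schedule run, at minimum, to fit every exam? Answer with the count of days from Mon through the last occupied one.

The precedence chain requires at least 2 distinct days.
With at most 2 per day and 7 exams, at least 4 days are needed.
4 works (last occupied day: Thu): for example OS -> Thu, Statistics -> Tue, Chem -> Wed, Calculus -> Tue, HCI -> Mon, Ethics -> Mon, Algebra -> Wed.

4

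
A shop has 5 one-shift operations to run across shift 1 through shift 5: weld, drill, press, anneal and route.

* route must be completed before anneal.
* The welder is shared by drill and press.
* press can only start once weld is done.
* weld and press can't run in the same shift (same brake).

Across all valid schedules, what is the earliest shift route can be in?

shift 1

Downstream work caps route at shift 4.
route at shift 1 is achievable: anneal -> shift 2; weld -> shift 1; press -> shift 2; route -> shift 1; drill -> shift 1.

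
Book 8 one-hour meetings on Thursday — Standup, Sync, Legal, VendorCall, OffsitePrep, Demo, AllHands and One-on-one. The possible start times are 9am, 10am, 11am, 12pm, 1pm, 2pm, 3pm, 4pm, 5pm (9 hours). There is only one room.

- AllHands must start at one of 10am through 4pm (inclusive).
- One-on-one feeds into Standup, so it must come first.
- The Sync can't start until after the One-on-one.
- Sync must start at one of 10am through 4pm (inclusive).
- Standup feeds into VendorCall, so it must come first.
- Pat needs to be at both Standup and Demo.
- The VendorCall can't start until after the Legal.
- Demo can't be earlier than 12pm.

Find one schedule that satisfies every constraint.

Sync in 10am; OffsitePrep in 4pm; AllHands in 11am; Demo in 12pm; Standup in 1pm; One-on-one in 9am; VendorCall in 3pm; Legal in 2pm

Checking: One-on-one(9am) before Sync(10am); Legal(2pm) before VendorCall(3pm); Standup(1pm) before VendorCall(3pm); One-on-one(9am) before Standup(1pm); Standup(1pm) != Demo(12pm); Sync=10am in [10am,4pm]; Demo=12pm in [12pm,5pm]; AllHands=11am in [10am,4pm]; max 1 per hour (cap 1).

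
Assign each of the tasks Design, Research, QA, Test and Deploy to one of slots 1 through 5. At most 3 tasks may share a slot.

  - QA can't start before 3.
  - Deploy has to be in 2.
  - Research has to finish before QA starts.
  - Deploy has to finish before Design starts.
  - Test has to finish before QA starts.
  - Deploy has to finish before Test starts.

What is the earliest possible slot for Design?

3

Precedence pushes Design to at least 3.
Design at 3 is achievable: Test -> 3; Deploy -> 2; Research -> 1; Design -> 3; QA -> 4.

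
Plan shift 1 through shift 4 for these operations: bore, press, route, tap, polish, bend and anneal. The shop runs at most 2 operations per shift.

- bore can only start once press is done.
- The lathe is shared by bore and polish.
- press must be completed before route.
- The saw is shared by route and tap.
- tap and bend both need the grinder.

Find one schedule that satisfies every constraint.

press -> shift 1; tap -> shift 1; anneal -> shift 4; polish -> shift 3; bore -> shift 2; route -> shift 2; bend -> shift 3

Checking: press(shift 1) before route(shift 2); press(shift 1) before bore(shift 2); route(shift 2) != tap(shift 1); tap(shift 1) != bend(shift 3); bore(shift 2) != polish(shift 3); max 2 per shift (cap 2).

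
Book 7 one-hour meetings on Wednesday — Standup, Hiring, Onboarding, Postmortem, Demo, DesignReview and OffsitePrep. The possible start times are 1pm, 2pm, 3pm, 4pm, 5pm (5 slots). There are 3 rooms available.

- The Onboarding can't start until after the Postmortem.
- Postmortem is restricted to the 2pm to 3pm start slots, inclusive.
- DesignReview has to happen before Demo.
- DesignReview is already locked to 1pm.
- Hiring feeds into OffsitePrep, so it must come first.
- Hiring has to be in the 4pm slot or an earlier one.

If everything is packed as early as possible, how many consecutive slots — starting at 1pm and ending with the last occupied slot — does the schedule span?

The precedence chain requires at least 2 distinct slots.
With at most 3 per slot and 7 meetings, at least 3 slots are needed.
Propagating the time windows through the other constraints, Onboarding can't land before 3pm — that is slot 3 counting from 1pm — so the schedule must run through at least 3 slots.
3 works (last occupied slot: 3pm): for example Postmortem -> 2pm; Onboarding -> 3pm; DesignReview -> 1pm; Hiring -> 1pm; Standup -> 1pm; OffsitePrep -> 2pm; Demo -> 2pm.

3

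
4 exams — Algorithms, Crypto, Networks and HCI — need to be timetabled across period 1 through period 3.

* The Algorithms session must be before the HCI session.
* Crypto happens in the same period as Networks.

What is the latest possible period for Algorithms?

Downstream work caps Algorithms at period 2.
Algorithms at period 2 is achievable: Networks=period 1; Algorithms=period 2; Crypto=period 1; HCI=period 3.

period 2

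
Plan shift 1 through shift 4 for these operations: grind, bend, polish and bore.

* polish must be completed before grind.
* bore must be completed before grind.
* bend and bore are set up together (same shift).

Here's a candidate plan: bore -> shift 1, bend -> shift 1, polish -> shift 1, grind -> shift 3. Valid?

bore must be completed before grind — holds.
bend and bore are set up together (same shift) — holds.
polish must be completed before grind — holds.

Valid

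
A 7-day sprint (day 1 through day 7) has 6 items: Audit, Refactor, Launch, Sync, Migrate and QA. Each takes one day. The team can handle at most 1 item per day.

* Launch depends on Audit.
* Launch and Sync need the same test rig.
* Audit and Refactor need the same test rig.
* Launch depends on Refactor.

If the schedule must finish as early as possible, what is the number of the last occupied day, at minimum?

6

The precedence chain requires at least 2 distinct days.
With at most 1 per day and 6 tasks, at least 6 days are needed.
6 works (last occupied day: day 6): for example Sync=day 4, Refactor=day 2, QA=day 6, Launch=day 3, Migrate=day 5, Audit=day 1.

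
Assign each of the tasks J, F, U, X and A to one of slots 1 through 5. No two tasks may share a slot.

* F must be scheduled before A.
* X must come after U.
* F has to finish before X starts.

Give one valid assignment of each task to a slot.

F -> 1, A -> 4, U -> 2, J -> 5, X -> 3

Checking: U(2) before X(3); F(1) before A(4); F(1) before X(3); max 1 per slot (cap 1).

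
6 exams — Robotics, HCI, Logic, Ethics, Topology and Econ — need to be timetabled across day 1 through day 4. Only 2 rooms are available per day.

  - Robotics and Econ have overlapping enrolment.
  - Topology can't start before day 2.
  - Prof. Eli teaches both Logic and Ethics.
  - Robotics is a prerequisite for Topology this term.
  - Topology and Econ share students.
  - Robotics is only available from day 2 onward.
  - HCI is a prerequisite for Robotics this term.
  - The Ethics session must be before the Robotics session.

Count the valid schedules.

22

Splitting on Robotics: it can be day 2 (6), day 3 (16). Listing each branch's schedules as (HCI, Logic, Ethics, Topology, Econ) by day number:
Robotics=day 2: (1,2,1,3,4) (1,2,1,4,3) (1,3,1,3,4) (1,3,1,4,3) (1,4,1,3,4) (1,4,1,4,3) — 6.
Robotics=day 3: (1,1,2,4,2) (1,2,1,4,2) (1,3,1,4,2) (1,3,2,4,1) (1,3,2,4,2) (1,4,1,4,2) (1,4,2,4,1) (1,4,2,4,2) (2,1,2,4,1) (2,2,1,4,1) (2,3,1,4,1) (2,3,1,4,2) (2,3,2,4,1) (2,4,1,4,1) (2,4,1,4,2) (2,4,2,4,1) — 16.
Summing: 6 + 16 = 22.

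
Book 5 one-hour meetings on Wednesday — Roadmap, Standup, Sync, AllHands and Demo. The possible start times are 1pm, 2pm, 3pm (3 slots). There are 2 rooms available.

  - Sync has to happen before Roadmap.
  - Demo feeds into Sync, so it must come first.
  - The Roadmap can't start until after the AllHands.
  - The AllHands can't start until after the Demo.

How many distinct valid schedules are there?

2

Enumerating: Sync -> 2pm, Roadmap -> 3pm, Demo -> 1pm, Standup -> 1pm, AllHands -> 2pm | Standup in 3pm, AllHands in 2pm, Demo in 1pm, Roadmap in 3pm, Sync in 2pm.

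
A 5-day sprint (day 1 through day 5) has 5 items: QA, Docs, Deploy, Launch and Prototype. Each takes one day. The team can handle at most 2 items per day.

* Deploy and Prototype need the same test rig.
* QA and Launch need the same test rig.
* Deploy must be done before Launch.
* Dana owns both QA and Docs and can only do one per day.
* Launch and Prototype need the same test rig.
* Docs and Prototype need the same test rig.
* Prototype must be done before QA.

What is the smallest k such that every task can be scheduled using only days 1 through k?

3

The precedence chain requires at least 2 distinct days.
With at most 2 per day and 5 tasks, at least 3 days are needed.
3 works (last occupied day: day 3): for example Launch -> day 3, Prototype -> day 1, Docs -> day 3, Deploy -> day 2, QA -> day 2.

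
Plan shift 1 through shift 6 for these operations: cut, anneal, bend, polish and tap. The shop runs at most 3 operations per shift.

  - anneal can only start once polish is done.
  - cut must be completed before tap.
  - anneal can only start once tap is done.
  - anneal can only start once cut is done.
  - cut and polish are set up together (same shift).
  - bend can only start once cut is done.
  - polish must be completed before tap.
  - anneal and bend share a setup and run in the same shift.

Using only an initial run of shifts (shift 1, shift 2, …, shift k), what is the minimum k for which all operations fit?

3

The precedence chain requires at least 3 distinct shifts.
With at most 3 per shift and 5 operations, at least 2 shifts are needed.
3 works (last occupied shift: shift 3): for example tap=shift 2, anneal=shift 3, cut=shift 1, polish=shift 1, bend=shift 3.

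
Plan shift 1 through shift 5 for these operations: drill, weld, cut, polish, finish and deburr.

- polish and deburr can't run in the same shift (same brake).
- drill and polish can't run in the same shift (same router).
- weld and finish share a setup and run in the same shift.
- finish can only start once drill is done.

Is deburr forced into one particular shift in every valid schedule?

deburr can be shift 1 (e.g. finish=shift 2; cut=shift 1; drill=shift 1; deburr=shift 1; weld=shift 2; polish=shift 2) or shift 2 (e.g. drill in shift 1, cut in shift 1, weld in shift 2, polish in shift 3, finish in shift 2, deburr in shift 2).

No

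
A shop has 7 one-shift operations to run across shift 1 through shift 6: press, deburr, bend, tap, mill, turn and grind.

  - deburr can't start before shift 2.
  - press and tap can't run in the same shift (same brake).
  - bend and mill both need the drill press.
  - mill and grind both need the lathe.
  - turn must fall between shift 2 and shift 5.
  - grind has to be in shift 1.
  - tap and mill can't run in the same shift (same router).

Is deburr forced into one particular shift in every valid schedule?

deburr can be shift 2 (e.g. tap -> shift 2; bend -> shift 1; grind -> shift 1; deburr -> shift 2; mill -> shift 3; turn -> shift 2; press -> shift 1) or shift 3 (e.g. grind -> shift 1; bend -> shift 1; deburr -> shift 3; tap -> shift 2; turn -> shift 2; press -> shift 1; mill -> shift 3).

No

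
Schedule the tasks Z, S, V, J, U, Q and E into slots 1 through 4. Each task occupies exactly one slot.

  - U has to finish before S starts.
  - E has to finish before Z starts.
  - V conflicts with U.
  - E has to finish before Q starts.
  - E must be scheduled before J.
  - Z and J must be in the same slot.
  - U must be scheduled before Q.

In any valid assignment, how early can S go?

2

Precedence pushes S to at least 2.
S at 2 is achievable: Z=2; U=1; V=2; J=2; S=2; E=1; Q=2.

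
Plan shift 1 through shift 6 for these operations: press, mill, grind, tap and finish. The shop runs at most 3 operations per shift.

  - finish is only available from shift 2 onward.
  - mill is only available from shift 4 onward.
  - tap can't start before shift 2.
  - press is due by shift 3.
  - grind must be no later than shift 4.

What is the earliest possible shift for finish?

Finish is available from shift 2.
finish at shift 2 is achievable: finish=shift 2, mill=shift 4, tap=shift 2, press=shift 1, grind=shift 1.

shift 2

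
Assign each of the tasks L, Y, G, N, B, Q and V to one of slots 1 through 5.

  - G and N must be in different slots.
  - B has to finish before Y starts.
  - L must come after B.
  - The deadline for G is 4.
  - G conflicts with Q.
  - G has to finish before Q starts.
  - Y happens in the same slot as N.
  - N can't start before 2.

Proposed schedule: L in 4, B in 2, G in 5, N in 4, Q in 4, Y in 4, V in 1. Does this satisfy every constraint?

Invalid. The deadline for G is 4.

The deadline for G is 4 — violated.
Y happens in the same slot as N — holds.
G and N must be in different slots — holds.
G conflicts with Q — holds.
N can't start before 2 — holds.
B has to finish before Y starts — holds.
L must come after B — holds.
G has to finish before Q starts — violated.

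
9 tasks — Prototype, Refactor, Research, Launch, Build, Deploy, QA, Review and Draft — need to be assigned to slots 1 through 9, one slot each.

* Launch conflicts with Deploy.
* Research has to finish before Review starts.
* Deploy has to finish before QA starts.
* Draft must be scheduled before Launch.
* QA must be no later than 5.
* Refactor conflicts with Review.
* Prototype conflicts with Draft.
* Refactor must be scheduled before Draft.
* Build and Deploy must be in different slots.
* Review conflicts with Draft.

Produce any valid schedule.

Deploy in 1; Build in 2; Research in 1; Prototype in 1; Draft in 2; QA in 2; Launch in 3; Review in 3; Refactor in 1

Checking: Research(1) before Review(3); Draft(2) before Launch(3); Refactor(1) before Draft(2); Deploy(1) before QA(2); Build(2) != Deploy(1); Prototype(1) != Draft(2); Review(3) != Draft(2); Launch(3) != Deploy(1); Refactor(1) != Review(3); QA=2 in [1,5].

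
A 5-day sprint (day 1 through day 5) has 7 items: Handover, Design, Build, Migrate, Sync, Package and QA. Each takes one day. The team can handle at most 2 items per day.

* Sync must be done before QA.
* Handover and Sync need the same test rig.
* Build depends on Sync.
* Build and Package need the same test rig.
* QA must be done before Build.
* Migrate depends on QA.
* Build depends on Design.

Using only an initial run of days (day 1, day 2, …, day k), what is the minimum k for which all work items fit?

The precedence chain requires at least 3 distinct days.
With at most 2 per day and 7 work items, at least 4 days are needed.
4 works (last occupied day: day 4): for example Build=day 3, Handover=day 2, Sync=day 1, Design=day 1, Migrate=day 3, QA=day 2, Package=day 4.

4 days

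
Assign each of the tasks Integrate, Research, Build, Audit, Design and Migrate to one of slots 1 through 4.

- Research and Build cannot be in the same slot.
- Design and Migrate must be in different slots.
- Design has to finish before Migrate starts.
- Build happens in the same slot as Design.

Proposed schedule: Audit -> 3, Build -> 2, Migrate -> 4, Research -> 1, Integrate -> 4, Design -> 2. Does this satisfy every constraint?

Valid

Build happens in the same slot as Design — holds.
Design and Migrate must be in different slots — holds.
Research and Build cannot be in the same slot — holds.
Design has to finish before Migrate starts — holds.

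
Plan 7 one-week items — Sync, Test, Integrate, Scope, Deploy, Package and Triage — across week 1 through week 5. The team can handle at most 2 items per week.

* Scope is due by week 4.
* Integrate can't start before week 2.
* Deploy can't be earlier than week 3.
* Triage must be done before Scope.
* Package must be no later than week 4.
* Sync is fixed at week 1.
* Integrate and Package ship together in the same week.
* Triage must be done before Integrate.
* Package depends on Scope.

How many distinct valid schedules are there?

24

Splitting on Test: it can be week 1 (2), week 2 (8), week 3 (4), week 4 (2), week 5 (8). Listing each branch's schedules as (Sync, Integrate, Scope, Deploy, Package, Triage) by week number:
Test=week 1: (1,4,3,3,4,2) (1,4,3,5,4,2) — 2.
Test=week 2: (1,3,2,4,3,1) (1,3,2,5,3,1) (1,4,2,3,4,1) (1,4,2,5,4,1) (1,4,3,3,4,1) (1,4,3,3,4,2) (1,4,3,5,4,1) (1,4,3,5,4,2) — 8.
Test=week 3: (1,4,2,3,4,1) (1,4,2,5,4,1) (1,4,3,5,4,1) (1,4,3,5,4,2) — 4.
Test=week 4: (1,3,2,4,3,1) (1,3,2,5,3,1) — 2.
Test=week 5: (1,3,2,4,3,1) (1,3,2,5,3,1) (1,4,2,3,4,1) (1,4,2,5,4,1) (1,4,3,3,4,1) (1,4,3,3,4,2) (1,4,3,5,4,1) (1,4,3,5,4,2) — 8.
Summing: 2 + 8 + 4 + 2 + 8 = 24.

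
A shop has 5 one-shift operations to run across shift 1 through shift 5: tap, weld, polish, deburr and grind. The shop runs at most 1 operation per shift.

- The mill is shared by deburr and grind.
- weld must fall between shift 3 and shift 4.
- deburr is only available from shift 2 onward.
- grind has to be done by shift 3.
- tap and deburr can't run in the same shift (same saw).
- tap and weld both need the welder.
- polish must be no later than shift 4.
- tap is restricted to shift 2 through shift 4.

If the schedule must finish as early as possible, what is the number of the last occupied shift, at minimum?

With at most 1 per shift and 5 operations, at least 5 shifts are needed.
weld can't be placed before shift 3, so the schedule must run through at least shift 3.
5 works (last occupied shift: shift 5): for example polish -> shift 4, grind -> shift 1, tap -> shift 2, deburr -> shift 5, weld -> shift 3.

5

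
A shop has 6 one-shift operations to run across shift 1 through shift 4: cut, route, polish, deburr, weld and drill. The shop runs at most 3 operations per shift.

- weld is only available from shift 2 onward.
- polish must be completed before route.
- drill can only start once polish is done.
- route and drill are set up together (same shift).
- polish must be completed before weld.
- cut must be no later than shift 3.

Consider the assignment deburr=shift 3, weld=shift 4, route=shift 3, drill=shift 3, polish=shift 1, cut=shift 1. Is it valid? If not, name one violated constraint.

Yes, all constraints hold

route and drill are set up together (same shift) — holds.
polish must be completed before route — holds.
weld is only available from shift 2 onward — holds.
drill can only start once polish is done — holds.
The shop runs at most 3 operations per shift — holds.
cut must be no later than shift 3 — holds.
polish must be completed before weld — holds.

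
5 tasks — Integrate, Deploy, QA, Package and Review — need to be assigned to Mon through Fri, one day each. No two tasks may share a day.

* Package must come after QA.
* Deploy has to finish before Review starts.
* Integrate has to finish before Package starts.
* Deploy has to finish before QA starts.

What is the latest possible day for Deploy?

Tue

Downstream work caps Deploy at Wed.
Deploy at Tue is achievable: Deploy -> Tue; Package -> Thu; Integrate -> Mon; QA -> Wed; Review -> Fri.
Nothing later works — the capacity limit rule out every day after Tue.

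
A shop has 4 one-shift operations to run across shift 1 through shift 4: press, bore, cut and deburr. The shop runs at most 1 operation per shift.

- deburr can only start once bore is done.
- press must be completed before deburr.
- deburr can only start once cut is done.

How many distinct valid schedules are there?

Splitting on press: it can be shift 1 (2), shift 2 (2), shift 3 (2). Listing each branch's schedules as (bore, cut, deburr) by shift number:
press=shift 1: (2,3,4) (3,2,4) — 2.
press=shift 2: (1,3,4) (3,1,4) — 2.
press=shift 3: (1,2,4) (2,1,4) — 2.
Summing: 2 + 2 + 2 = 6.

6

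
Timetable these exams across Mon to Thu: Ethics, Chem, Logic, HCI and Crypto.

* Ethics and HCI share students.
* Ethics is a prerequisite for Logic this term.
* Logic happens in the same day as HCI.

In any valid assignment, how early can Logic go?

Tue

Precedence pushes Logic to at least Tue.
Logic at Tue is achievable: Ethics -> Mon; Chem -> Mon; Crypto -> Mon; Logic -> Tue; HCI -> Tue.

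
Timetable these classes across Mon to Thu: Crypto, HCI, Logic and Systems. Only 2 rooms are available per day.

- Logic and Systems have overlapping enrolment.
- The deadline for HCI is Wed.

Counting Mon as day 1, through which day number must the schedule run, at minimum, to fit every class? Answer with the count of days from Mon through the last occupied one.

With at most 2 per day and 4 classes, at least 2 days are needed.
2 works (last occupied day: Tue): for example HCI in Tue, Systems in Tue, Crypto in Mon, Logic in Mon.

2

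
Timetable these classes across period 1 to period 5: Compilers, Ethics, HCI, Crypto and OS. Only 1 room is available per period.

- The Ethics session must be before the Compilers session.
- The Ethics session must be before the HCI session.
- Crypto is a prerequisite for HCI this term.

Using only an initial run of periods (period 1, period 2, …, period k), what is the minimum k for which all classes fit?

The precedence chain requires at least 2 distinct periods.
With at most 1 per period and 5 classes, at least 5 periods are needed.
5 works (last occupied period: period 5): for example Ethics -> period 1; Compilers -> period 4; OS -> period 5; Crypto -> period 2; HCI -> period 3.

5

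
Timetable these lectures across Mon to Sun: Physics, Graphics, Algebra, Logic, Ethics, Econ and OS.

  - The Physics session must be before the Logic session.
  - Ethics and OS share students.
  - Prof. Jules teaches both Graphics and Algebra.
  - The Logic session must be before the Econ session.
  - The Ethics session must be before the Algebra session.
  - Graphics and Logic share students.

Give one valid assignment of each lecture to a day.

Algebra=Tue, Ethics=Mon, Graphics=Mon, OS=Tue, Logic=Tue, Physics=Mon, Econ=Wed

Checking: Ethics(Mon) before Algebra(Tue); Logic(Tue) before Econ(Wed); Physics(Mon) before Logic(Tue); Ethics(Mon) != OS(Tue); Graphics(Mon) != Logic(Tue); Graphics(Mon) != Algebra(Tue).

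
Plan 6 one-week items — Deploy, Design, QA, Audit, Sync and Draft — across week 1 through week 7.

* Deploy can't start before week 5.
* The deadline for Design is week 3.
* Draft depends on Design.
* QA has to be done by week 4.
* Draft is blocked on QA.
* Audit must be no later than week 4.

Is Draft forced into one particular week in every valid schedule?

Draft can be week 2 (e.g. Design -> week 1, QA -> week 1, Audit -> week 1, Deploy -> week 5, Sync -> week 1, Draft -> week 2) or week 3 (e.g. Design -> week 1, Audit -> week 1, Deploy -> week 5, Draft -> week 3, QA -> week 1, Sync -> week 1).

No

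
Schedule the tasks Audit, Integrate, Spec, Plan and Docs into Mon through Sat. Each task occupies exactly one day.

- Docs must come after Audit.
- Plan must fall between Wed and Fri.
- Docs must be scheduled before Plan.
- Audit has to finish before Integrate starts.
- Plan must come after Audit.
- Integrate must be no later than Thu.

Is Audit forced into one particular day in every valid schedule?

No

Audit can be Mon (e.g. Audit=Mon; Integrate=Tue; Spec=Mon; Docs=Tue; Plan=Wed) or Tue (e.g. Integrate=Wed, Plan=Thu, Audit=Tue, Docs=Wed, Spec=Mon).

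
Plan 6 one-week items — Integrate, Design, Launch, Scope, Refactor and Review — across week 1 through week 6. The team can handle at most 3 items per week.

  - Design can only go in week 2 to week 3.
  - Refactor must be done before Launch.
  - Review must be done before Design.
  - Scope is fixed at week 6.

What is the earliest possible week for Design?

week 2

Design is available from week 2; Design's own window allows nothing later than week 3.
Design at week 2 is achievable: Design -> week 2, Launch -> week 2, Refactor -> week 1, Review -> week 1, Integrate -> week 1, Scope -> week 6.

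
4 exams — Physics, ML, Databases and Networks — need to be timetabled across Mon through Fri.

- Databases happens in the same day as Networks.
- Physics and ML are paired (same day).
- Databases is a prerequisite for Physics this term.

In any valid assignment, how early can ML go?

Tue

ML must be in the same day as Physics, which can't be before Tue, so ML is at least Tue.
ML at Tue is achievable: Networks -> Mon, Physics -> Tue, ML -> Tue, Databases -> Mon.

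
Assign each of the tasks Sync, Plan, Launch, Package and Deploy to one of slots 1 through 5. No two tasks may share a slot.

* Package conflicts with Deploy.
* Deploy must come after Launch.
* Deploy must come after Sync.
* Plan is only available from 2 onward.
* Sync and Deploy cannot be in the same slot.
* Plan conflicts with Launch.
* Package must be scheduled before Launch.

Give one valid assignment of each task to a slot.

Sync -> 4, Deploy -> 5, Plan -> 2, Launch -> 3, Package -> 1

Checking: Launch(3) before Deploy(5); Package(1) before Launch(3); Sync(4) before Deploy(5); Sync(4) != Deploy(5); Plan(2) != Launch(3); Package(1) != Deploy(5); Plan=2 in [2,5]; max 1 per slot (cap 1).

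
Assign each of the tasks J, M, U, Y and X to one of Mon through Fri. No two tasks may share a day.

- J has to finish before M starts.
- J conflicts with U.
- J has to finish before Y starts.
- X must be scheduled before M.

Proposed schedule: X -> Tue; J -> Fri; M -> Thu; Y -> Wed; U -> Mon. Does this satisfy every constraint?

No. J has to finish before Y starts is not satisfied.

X must be scheduled before M — holds.
J has to finish before M starts — violated.
No two tasks may share a day — holds.
J conflicts with U — holds.
J has to finish before Y starts — violated.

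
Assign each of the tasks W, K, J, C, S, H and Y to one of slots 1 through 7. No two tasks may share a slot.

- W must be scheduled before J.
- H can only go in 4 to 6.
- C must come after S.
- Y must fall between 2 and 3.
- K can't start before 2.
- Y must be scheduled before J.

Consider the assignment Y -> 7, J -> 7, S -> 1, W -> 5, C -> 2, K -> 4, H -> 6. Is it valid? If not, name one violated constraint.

Invalid. Y must fall between 2 and 3.

H can only go in 4 to 6 — holds.
Y must fall between 2 and 3 — violated.
K can't start before 2 — holds.
No two tasks may share a slot — violated.
C must come after S — holds.
Y must be scheduled before J — violated.
W must be scheduled before J — holds.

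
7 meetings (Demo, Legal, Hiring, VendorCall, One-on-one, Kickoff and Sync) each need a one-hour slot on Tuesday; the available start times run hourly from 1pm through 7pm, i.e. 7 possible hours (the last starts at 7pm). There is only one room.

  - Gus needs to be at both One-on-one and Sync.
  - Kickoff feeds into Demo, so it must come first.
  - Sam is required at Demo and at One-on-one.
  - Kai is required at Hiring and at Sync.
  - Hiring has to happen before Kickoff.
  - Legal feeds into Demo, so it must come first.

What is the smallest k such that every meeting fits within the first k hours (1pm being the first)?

The precedence chain requires at least 3 distinct hours.
With at most 1 per hour and 7 meetings, at least 7 hours are needed.
7 works (last occupied hour: 7pm): for example Sync in 7pm; Demo in 4pm; Legal in 3pm; One-on-one in 6pm; Hiring in 1pm; VendorCall in 5pm; Kickoff in 2pm.

7 hours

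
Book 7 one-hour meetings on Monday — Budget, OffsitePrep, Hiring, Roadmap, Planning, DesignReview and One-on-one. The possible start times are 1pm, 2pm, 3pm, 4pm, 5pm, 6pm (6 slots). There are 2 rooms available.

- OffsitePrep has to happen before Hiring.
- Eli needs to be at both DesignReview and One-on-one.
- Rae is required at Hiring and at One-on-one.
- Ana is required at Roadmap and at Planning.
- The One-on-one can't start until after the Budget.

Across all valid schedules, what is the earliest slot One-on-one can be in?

2pm

Precedence pushes One-on-one to at least 2pm.
One-on-one at 2pm is achievable: Roadmap=2pm, Budget=1pm, Planning=3pm, One-on-one=2pm, OffsitePrep=1pm, Hiring=3pm, DesignReview=4pm.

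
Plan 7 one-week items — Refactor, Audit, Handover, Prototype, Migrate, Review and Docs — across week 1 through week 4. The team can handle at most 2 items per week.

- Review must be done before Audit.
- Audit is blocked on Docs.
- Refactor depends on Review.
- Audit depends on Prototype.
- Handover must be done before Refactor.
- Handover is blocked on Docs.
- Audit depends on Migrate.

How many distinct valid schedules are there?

Splitting on Refactor: it can be week 3 (4), week 4 (42). Listing each branch's schedules as (Audit, Handover, Prototype, Migrate, Review, Docs) by week number:
Refactor=week 3: (4,2,1,3,2,1) (4,2,2,3,1,1) (4,2,3,1,2,1) (4,2,3,2,1,1) — 4.
Refactor=week 4: (3,3,1,1,2,2) (3,3,1,2,1,2) (3,3,1,2,2,1) (3,3,2,1,1,2) (3,3,2,1,2,1) (3,3,2,2,1,1) (4,2,1,2,3,1) (4,2,1,3,2,1) (4,2,1,3,3,1) (4,2,2,1,3,1) (4,2,2,3,1,1) (4,2,2,3,3,1) (4,2,3,1,2,1) (4,2,3,1,3,1) (4,2,3,2,1,1) (4,2,3,2,3,1) (4,2,3,3,1,1) (4,2,3,3,2,1) (4,3,1,1,2,2) (4,3,1,1,3,2) (4,3,1,2,1,2) (4,3,1,2,2,1) (4,3,1,2,3,1) (4,3,1,2,3,2) (4,3,1,3,1,2) (4,3,1,3,2,1) (4,3,1,3,2,2) (4,3,2,1,1,2) (4,3,2,1,2,1) (4,3,2,1,3,1) (4,3,2,1,3,2) (4,3,2,2,1,1) (4,3,2,2,3,1) (4,3,2,3,1,1) (4,3,2,3,1,2) (4,3,2,3,2,1) (4,3,3,1,1,2) (4,3,3,1,2,1) (4,3,3,1,2,2) (4,3,3,2,1,1) (4,3,3,2,1,2) (4,3,3,2,2,1) — 42.
Summing: 4 + 42 = 46.

46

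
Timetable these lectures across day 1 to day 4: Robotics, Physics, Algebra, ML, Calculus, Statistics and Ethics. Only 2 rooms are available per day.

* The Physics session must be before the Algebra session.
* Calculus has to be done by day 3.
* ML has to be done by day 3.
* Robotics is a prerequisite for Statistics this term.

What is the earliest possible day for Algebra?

day 2

Precedence pushes Algebra to at least day 2.
Algebra at day 2 is achievable: Physics=day 1, Algebra=day 2, Ethics=day 3, Statistics=day 4, ML=day 1, Robotics=day 3, Calculus=day 2.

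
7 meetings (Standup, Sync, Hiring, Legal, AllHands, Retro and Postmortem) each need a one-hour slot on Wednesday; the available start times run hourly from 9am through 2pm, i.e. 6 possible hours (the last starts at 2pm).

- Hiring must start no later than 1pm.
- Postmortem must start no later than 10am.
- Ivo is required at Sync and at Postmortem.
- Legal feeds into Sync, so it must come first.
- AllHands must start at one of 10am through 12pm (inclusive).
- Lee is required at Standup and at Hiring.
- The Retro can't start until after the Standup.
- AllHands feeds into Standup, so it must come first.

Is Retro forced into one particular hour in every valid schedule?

No

Retro can be 12pm (e.g. Standup=11am, Sync=10am, Legal=9am, Postmortem=9am, AllHands=10am, Retro=12pm, Hiring=9am) or 1pm (e.g. Legal=9am; Sync=10am; Hiring=9am; Postmortem=9am; AllHands=10am; Standup=11am; Retro=1pm).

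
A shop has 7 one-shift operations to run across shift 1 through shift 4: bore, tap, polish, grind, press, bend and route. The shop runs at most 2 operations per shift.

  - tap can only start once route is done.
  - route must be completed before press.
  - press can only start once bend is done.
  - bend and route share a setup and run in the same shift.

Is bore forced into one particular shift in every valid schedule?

No

bore can be shift 1 (e.g. bore -> shift 1, grind -> shift 4, polish -> shift 1, route -> shift 2, press -> shift 3, tap -> shift 3, bend -> shift 2) or shift 2 (e.g. tap in shift 3; bend in shift 1; grind in shift 4; route in shift 1; bore in shift 2; polish in shift 3; press in shift 2).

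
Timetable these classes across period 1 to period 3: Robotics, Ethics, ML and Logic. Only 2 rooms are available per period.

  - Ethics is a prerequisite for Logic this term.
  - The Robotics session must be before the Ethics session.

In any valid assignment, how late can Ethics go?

Precedence pushes Ethics to at least period 2; downstream work caps Ethics at period 2.
Ethics at period 2 is achievable: Logic=period 3, Robotics=period 1, ML=period 1, Ethics=period 2.

period 2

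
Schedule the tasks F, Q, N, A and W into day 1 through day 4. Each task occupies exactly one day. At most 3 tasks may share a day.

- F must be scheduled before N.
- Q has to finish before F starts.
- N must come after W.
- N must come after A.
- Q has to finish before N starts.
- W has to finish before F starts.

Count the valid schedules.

Splitting on F: it can be day 2 (5), day 3 (12). Listing each branch's schedules as (Q, N, A, W) by day number:
F=day 2: (1,3,1,1) (1,3,2,1) (1,4,1,1) (1,4,2,1) (1,4,3,1) — 5.
F=day 3: (1,4,1,1) (1,4,1,2) (1,4,2,1) (1,4,2,2) (1,4,3,1) (1,4,3,2) (2,4,1,1) (2,4,1,2) (2,4,2,1) (2,4,2,2) (2,4,3,1) (2,4,3,2) — 12.
Summing: 5 + 12 = 17.

17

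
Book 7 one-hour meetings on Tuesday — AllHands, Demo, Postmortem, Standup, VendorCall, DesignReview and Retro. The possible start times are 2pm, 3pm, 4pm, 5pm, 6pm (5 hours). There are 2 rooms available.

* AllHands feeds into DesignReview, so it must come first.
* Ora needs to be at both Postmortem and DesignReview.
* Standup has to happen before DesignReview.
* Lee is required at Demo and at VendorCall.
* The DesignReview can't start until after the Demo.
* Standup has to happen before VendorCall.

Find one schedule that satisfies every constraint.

Demo in 3pm, VendorCall in 4pm, Standup in 2pm, Postmortem in 3pm, AllHands in 2pm, Retro in 5pm, DesignReview in 4pm

Checking: Standup(2pm) before VendorCall(4pm); Standup(2pm) before DesignReview(4pm); Demo(3pm) before DesignReview(4pm); AllHands(2pm) before DesignReview(4pm); Postmortem(3pm) != DesignReview(4pm); Demo(3pm) != VendorCall(4pm); max 2 per hour (cap 2).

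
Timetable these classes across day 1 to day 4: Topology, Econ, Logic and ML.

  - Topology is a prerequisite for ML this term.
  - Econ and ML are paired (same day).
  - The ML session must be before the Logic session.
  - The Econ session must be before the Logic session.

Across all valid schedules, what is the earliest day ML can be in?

Precedence pushes ML to at least day 2; downstream work caps ML at day 3.
ML at day 2 is achievable: Logic -> day 3, Topology -> day 1, Econ -> day 2, ML -> day 2.

day 2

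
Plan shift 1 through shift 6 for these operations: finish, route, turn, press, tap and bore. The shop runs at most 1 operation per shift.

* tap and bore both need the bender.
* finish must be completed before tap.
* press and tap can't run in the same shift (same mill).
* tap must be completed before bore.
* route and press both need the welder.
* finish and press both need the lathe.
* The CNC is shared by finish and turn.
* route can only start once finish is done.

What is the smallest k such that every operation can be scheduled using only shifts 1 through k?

The precedence chain requires at least 3 distinct shifts.
With at most 1 per shift and 6 operations, at least 6 shifts are needed.
6 works (last occupied shift: shift 6): for example turn -> shift 5; route -> shift 3; finish -> shift 1; tap -> shift 2; bore -> shift 4; press -> shift 6.

6 shifts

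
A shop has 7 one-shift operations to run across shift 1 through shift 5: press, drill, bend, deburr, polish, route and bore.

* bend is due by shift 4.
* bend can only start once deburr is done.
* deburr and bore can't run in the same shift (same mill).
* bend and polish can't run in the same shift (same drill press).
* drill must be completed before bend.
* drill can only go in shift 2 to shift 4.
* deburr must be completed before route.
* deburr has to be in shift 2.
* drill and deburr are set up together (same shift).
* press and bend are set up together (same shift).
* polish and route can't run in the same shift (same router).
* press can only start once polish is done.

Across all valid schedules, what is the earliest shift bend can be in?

shift 3

Precedence pushes bend to at least shift 3; bend's own window allows nothing later than shift 4.
bend at shift 3 is achievable: bore in shift 1, press in shift 3, bend in shift 3, route in shift 3, drill in shift 2, polish in shift 1, deburr in shift 2.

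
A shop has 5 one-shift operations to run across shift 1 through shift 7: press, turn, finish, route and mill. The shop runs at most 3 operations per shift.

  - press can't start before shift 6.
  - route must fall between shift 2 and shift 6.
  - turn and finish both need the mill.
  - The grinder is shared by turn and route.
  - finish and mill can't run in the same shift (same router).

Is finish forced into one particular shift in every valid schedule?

finish can be shift 1 (e.g. turn -> shift 3, press -> shift 6, route -> shift 2, mill -> shift 2, finish -> shift 1) or shift 2 (e.g. press in shift 6, finish in shift 2, mill in shift 1, route in shift 2, turn in shift 1).

No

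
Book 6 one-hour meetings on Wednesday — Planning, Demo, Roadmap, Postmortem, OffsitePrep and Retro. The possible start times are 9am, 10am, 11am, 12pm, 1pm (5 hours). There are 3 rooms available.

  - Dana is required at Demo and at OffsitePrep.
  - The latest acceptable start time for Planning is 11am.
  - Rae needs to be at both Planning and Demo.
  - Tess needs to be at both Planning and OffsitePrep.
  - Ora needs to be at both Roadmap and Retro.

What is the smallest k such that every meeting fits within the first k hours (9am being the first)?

3

With at most 3 per hour and 6 meetings, at least 2 hours are needed.
Could 2 hours be enough, i.e. nothing placed later than 10am? No: Planning, Demo and OffsitePrep must all be in different hours (Planning/Demo can't share; Planning/OffsitePrep can't share; Demo/OffsitePrep can't share), but only 2 hours are available: 3 meetings can't fit in 2 distinct hours.
So 2 hours is not enough.
3 works (last occupied hour: 11am): for example Postmortem -> 9am, Planning -> 9am, Demo -> 10am, Retro -> 10am, OffsitePrep -> 11am, Roadmap -> 9am.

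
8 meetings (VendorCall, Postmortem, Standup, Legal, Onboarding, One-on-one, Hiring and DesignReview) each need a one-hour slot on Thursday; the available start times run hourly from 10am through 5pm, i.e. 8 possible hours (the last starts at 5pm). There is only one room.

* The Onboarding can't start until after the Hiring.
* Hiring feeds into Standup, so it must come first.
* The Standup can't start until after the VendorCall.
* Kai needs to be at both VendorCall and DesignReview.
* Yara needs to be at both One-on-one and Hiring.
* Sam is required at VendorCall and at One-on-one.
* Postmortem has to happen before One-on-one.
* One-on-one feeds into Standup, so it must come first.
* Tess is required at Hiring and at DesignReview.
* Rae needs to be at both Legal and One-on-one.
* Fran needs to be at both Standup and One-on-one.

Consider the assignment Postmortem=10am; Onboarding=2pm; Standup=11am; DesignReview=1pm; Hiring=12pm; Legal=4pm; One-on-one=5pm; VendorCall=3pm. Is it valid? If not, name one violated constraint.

Yara needs to be at both One-on-one and Hiring — holds.
Rae needs to be at both Legal and One-on-one — holds.
Kai needs to be at both VendorCall and DesignReview — holds.
The Onboarding can't start until after the Hiring — holds.
One-on-one feeds into Standup, so it must come first — violated.
The Standup can't start until after the VendorCall — violated.
There is only one room — holds.
Tess is required at Hiring and at DesignReview — holds.
Hiring feeds into Standup, so it must come first — violated.
Sam is required at VendorCall and at One-on-one — holds.
Postmortem has to happen before One-on-one — holds.
Fran needs to be at both Standup and One-on-one — holds.

Invalid. One-on-one feeds into Standup, so it must come first.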